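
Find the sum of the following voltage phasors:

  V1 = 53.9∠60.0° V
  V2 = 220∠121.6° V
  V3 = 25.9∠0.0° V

Step 1 — Convert each phasor to rectangular form:
  V1 = 53.9·(cos(60.0°) + j·sin(60.0°)) = 26.95 + j46.68 V
  V2 = 220·(cos(121.6°) + j·sin(121.6°)) = -115.3 + j187.4 V
  V3 = 25.9·(cos(0.0°) + j·sin(0.0°)) = 25.9 V
Step 2 — Sum components: V_total = -62.43 + j234.1 V.
Step 3 — Convert to polar: |V_total| = 242.2 V, ∠V_total = 104.9°.

V_total = 242.2∠104.9° V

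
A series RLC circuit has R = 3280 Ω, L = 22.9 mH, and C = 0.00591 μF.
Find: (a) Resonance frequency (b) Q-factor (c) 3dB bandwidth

Step 1 — Resonance condition Im(Z)=0 gives ω₀ = 1/√(LC).
Step 2 — ω₀ = 1/√(0.0229·5.91e-09) = 8.596e+04 rad/s.
Step 3 — f₀ = ω₀/(2π) = 1.368e+04 Hz.
Step 4 — Series Q: Q = ω₀L/R = 8.596e+04·0.0229/3280 = 0.6001.
Step 5 — 3dB bandwidth: Δω = ω₀/Q = 1.432e+05 rad/s; BW = Δω/(2π) = 2.28e+04 Hz.

(a) f₀ = 1.368e+04 Hz  (b) Q = 0.6001  (c) BW = 2.28e+04 Hz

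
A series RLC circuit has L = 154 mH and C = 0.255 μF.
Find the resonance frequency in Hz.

Step 1 — Resonance condition Im(Z)=0 gives ω₀ = 1/√(LC).
Step 2 — ω₀ = 1/√(0.154·2.55e-07) = 5046 rad/s.
Step 3 — f₀ = ω₀/(2π) = 803.1 Hz.

f₀ = 803.1 Hz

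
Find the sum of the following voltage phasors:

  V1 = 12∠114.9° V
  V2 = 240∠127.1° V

Step 1 — Convert each phasor to rectangular form:
  V1 = 12·(cos(114.9°) + j·sin(114.9°)) = -5.052 + j10.88 V
  V2 = 240·(cos(127.1°) + j·sin(127.1°)) = -144.8 + j191.4 V
Step 2 — Sum components: V_total = -149.8 + j202.3 V.
Step 3 — Convert to polar: |V_total| = 251.7 V, ∠V_total = 126.5°.

V_total = 251.7∠126.5° V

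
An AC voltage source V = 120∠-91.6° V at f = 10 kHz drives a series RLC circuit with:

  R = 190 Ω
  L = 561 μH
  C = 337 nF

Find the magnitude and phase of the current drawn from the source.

Step 1 — Angular frequency: ω = 2π·f = 2π·1e+04 = 6.283e+04 rad/s.
Step 2 — Component impedances:
  R: Z = R = 190 Ω
  L: Z = jωL = j·6.283e+04·0.000561 = 0 + j35.25 Ω
  C: Z = 1/(jωC) = -j/(ω·C) = 0 - j47.23 Ω
Step 3 — Series combination: Z_total = R + L + C = 190 - j11.98 Ω = 190.4∠-3.6° Ω.
Step 4 — Source phasor: V = 120∠-91.6° V = -3.351 - j120 V.
Step 5 — Ohm's law: I = V / Z_total = (-3.351 - j120) / (190 - j11.98) = 0.02208 - j0.6299 A.
Step 6 — Convert to polar: |I| = 0.6303 A, ∠I = -88.0°.

I = 0.6303∠-88.0° A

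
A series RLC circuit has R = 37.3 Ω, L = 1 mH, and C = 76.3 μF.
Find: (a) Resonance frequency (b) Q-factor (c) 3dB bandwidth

Step 1 — Resonance: ω₀ = 1/√(LC) = 1/√(0.001·7.63e-05) = 3620 rad/s.
Step 2 — f₀ = ω₀/(2π) = 576.2 Hz.
Step 3 — Series Q: Q = ω₀L/R = 3620·0.001/37.3 = 0.09706.
Step 4 — Bandwidth: Δω = ω₀/Q = 3.73e+04 rad/s; BW = Δω/(2π) = 5936 Hz.

(a) f₀ = 576.2 Hz  (b) Q = 0.09706  (c) BW = 5936 Hz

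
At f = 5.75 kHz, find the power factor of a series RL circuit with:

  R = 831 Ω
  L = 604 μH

Step 1 — Angular frequency: ω = 2π·f = 2π·5750 = 3.613e+04 rad/s.
Step 2 — Component impedances:
  R: Z = R = 831 Ω
  L: Z = jωL = j·3.613e+04·0.000604 = 0 + j21.82 Ω
Step 3 — Series combination: Z_total = R + L = 831 + j21.82 Ω = 831.3∠1.5° Ω.
Step 4 — Power factor: PF = cos(φ) = Re(Z)/|Z| = 831/831.29 = 0.9997.
Step 5 — Type: Im(Z) = 21.82 ⇒ lagging (phase φ = 1.5°).

PF = 0.9997 (lagging, φ = 1.5°)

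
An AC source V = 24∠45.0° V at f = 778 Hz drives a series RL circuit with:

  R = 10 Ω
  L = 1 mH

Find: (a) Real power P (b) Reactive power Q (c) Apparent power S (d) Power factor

Step 1 — Angular frequency: ω = 2π·f = 2π·778 = 4888 rad/s.
Step 2 — Component impedances:
  R: Z = R = 10 Ω
  L: Z = jωL = j·4888·0.001 = 0 + j4.888 Ω
Step 3 — Series combination: Z_total = R + L = 10 + j4.888 Ω = 11.13∠26.1° Ω.
Step 4 — Source phasor: V = 24∠45.0° V = 16.97 + j16.97 V.
Step 5 — Current: I = V / Z = 2.039 + j0.7002 A = 2.156∠18.9° A.
Step 6 — Complex power: S = V·I* = 46.49 + j22.73 VA.
Step 7 — Real power: P = Re(S) = 46.49 W.
Step 8 — Reactive power: Q = Im(S) = 22.73 VAR.
Step 9 — Apparent power: |S| = 51.75 VA.
Step 10 — Power factor: PF = P/|S| = 0.8984 (lagging).

(a) P = 46.49 W  (b) Q = 22.73 VAR  (c) S = 51.75 VA  (d) PF = 0.8984 (lagging)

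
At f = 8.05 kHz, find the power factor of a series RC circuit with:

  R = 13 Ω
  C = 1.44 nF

Step 1 — Angular frequency: ω = 2π·f = 2π·8050 = 5.058e+04 rad/s.
Step 2 — Component impedances:
  R: Z = R = 13 Ω
  C: Z = 1/(jωC) = -j/(ω·C) = 0 - j1.373e+04 Ω
Step 3 — Series combination: Z_total = R + C = 13 - j1.373e+04 Ω = 1.373e+04∠-89.9° Ω.
Step 4 — Power factor: PF = cos(φ) = Re(Z)/|Z| = 13/13729.7 = 0.0009469.
Step 5 — Type: Im(Z) = -1.373e+04 ⇒ leading (phase φ = -89.9°).

PF = 0.0009469 (leading, φ = -89.9°)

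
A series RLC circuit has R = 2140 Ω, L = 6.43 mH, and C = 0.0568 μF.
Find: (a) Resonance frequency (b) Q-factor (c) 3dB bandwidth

Step 1 — Resonance: ω₀ = 1/√(LC) = 1/√(0.00643·5.68e-08) = 5.233e+04 rad/s.
Step 2 — f₀ = ω₀/(2π) = 8328 Hz.
Step 3 — Series Q: Q = ω₀L/R = 5.233e+04·0.00643/2140 = 0.1572.
Step 4 — Bandwidth: Δω = ω₀/Q = 3.328e+05 rad/s; BW = Δω/(2π) = 5.297e+04 Hz.

(a) f₀ = 8328 Hz  (b) Q = 0.1572  (c) BW = 5.297e+04 Hz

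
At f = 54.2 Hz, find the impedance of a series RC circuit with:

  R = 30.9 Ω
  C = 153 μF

Step 1 — Angular frequency: ω = 2π·f = 2π·54.2 = 340.5 rad/s.
Step 2 — Component impedances:
  R: Z = R = 30.9 Ω
  C: Z = 1/(jωC) = -j/(ω·C) = 0 - j19.19 Ω
Step 3 — Series combination: Z_total = R + C = 30.9 - j19.19 Ω = 36.38∠-31.8° Ω.

Z = 30.9 - j19.19 Ω = 36.38∠-31.8° Ω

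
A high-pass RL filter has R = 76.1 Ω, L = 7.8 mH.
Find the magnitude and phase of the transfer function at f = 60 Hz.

Step 1 — Angular frequency: ω = 2π·60 = 377 rad/s.
Step 2 — Transfer function: H(jω) = jωL/(R + jωL).
Step 3 — Numerator jωL = j·2.941; denominator R + jωL = 76.1 + j2.941.
Step 4 — H = 0.001491 + j0.03858.
Step 5 — Magnitude: |H| = 0.03861 (-28.3 dB); phase: φ = 87.8°.

|H| = 0.03861 (-28.3 dB), φ = 87.8°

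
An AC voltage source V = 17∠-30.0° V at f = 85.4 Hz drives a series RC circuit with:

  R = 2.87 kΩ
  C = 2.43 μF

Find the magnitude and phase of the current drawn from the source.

Step 1 — Angular frequency: ω = 2π·f = 2π·85.4 = 536.6 rad/s.
Step 2 — Component impedances:
  R: Z = R = 2870 Ω
  C: Z = 1/(jωC) = -j/(ω·C) = 0 - j766.9 Ω
Step 3 — Series combination: Z_total = R + C = 2870 - j766.9 Ω = 2971∠-15.0° Ω.
Step 4 — Source phasor: V = 17∠-30.0° V = 14.72 - j8.5 V.
Step 5 — Ohm's law: I = V / Z_total = (14.72 - j8.5) / (2870 - j766.9) = 0.005527 - j0.001485 A.
Step 6 — Convert to polar: |I| = 0.005723 A, ∠I = -15.0°.

I = 0.005723∠-15.0° A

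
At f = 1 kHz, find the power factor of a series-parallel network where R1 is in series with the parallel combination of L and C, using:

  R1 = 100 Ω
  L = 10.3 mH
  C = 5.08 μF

Step 1 — Angular frequency: ω = 2π·f = 2π·1000 = 6283 rad/s.
Step 2 — Component impedances:
  R1: Z = R = 100 Ω
  L: Z = jωL = j·6283·0.0103 = 0 + j64.72 Ω
  C: Z = 1/(jωC) = -j/(ω·C) = 0 - j31.33 Ω
Step 3 — Parallel branch: L || C = 1/(1/L + 1/C) = 0 - j60.73 Ω.
Step 4 — Series with R1: Z_total = R1 + (L || C) = 100 - j60.73 Ω = 117∠-31.3° Ω.
Step 5 — Power factor: PF = cos(φ) = Re(Z)/|Z| = 100/117 = 0.8547.
Step 6 — Type: Im(Z) = -60.73 ⇒ leading (phase φ = -31.3°).

PF = 0.8547 (leading, φ = -31.3°)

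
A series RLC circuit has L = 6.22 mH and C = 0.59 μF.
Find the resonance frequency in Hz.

Step 1 — Resonance condition Im(Z)=0 gives ω₀ = 1/√(LC).
Step 2 — ω₀ = 1/√(0.00622·5.9e-07) = 1.651e+04 rad/s.
Step 3 — f₀ = ω₀/(2π) = 2627 Hz.

f₀ = 2627 Hz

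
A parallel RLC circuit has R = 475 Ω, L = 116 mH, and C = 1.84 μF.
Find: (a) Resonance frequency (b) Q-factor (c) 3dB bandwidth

Step 1 — Resonance: ω₀ = 1/√(LC) = 1/√(0.116·1.84e-06) = 2165 rad/s.
Step 2 — f₀ = ω₀/(2π) = 344.5 Hz.
Step 3 — Parallel Q: Q = R/(ω₀L) = 475/(2165·0.116) = 1.892.
Step 4 — Bandwidth: Δω = ω₀/Q = 1144 rad/s; BW = Δω/(2π) = 182.1 Hz.

(a) f₀ = 344.5 Hz  (b) Q = 1.892  (c) BW = 182.1 Hz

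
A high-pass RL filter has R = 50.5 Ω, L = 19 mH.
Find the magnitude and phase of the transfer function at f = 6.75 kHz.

Step 1 — Angular frequency: ω = 2π·6750 = 4.241e+04 rad/s.
Step 2 — Transfer function: H(jω) = jωL/(R + jωL).
Step 3 — Numerator jωL = j·805.8; denominator R + jωL = 50.5 + j805.8.
Step 4 — H = 0.9961 + j0.06242.
Step 5 — Magnitude: |H| = 0.998 (-0.0 dB); phase: φ = 3.6°.

|H| = 0.998 (-0.0 dB), φ = 3.6°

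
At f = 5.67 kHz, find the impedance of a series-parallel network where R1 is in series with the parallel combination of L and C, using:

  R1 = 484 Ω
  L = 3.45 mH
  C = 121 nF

Step 1 — Angular frequency: ω = 2π·f = 2π·5670 = 3.563e+04 rad/s.
Step 2 — Component impedances:
  R1: Z = R = 484 Ω
  L: Z = jωL = j·3.563e+04·0.00345 = 0 + j122.9 Ω
  C: Z = 1/(jωC) = -j/(ω·C) = 0 - j232 Ω
Step 3 — Parallel branch: L || C = 1/(1/L + 1/C) = 0 + j261.4 Ω.
Step 4 — Series with R1: Z_total = R1 + (L || C) = 484 + j261.4 Ω = 550.1∠28.4° Ω.

Z = 484 + j261.4 Ω = 550.1∠28.4° Ω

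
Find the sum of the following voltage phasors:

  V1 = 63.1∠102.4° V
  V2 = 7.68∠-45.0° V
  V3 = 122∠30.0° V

Step 1 — Convert each phasor to rectangular form:
  V1 = 63.1·(cos(102.4°) + j·sin(102.4°)) = -13.55 + j61.63 V
  V2 = 7.68·(cos(-45.0°) + j·sin(-45.0°)) = 5.431 - j5.431 V
  V3 = 122·(cos(30.0°) + j·sin(30.0°)) = 105.7 + j61 V
Step 2 — Sum components: V_total = 97.54 + j117.2 V.
Step 3 — Convert to polar: |V_total| = 152.5 V, ∠V_total = 50.2°.

V_total = 152.5∠50.2° V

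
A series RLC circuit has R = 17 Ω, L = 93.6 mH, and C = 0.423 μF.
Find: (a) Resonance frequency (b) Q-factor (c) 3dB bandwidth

Step 1 — Resonance condition Im(Z)=0 gives ω₀ = 1/√(LC).
Step 2 — ω₀ = 1/√(0.0936·4.23e-07) = 5026 rad/s.
Step 3 — f₀ = ω₀/(2π) = 799.9 Hz.
Step 4 — Series Q: Q = ω₀L/R = 5026·0.0936/17 = 27.67.
Step 5 — 3dB bandwidth: Δω = ω₀/Q = 181.6 rad/s; BW = Δω/(2π) = 28.91 Hz.

(a) f₀ = 799.9 Hz  (b) Q = 27.67  (c) BW = 28.91 Hz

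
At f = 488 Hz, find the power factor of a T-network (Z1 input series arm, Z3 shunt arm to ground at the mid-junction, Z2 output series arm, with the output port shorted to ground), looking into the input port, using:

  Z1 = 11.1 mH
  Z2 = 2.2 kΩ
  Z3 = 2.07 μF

Step 1 — Angular frequency: ω = 2π·f = 2π·488 = 3066 rad/s.
Step 2 — Component impedances:
  Z1: Z = jωL = j·3066·0.0111 = 0 + j34.03 Ω
  Z2: Z = R = 2200 Ω
  Z3: Z = 1/(jωC) = -j/(ω·C) = 0 - j157.6 Ω
Step 3 — With the output port shorted to ground, the output series arm Z2 runs from the junction to ground; the shunt arm Z3 also runs from the junction to ground. They appear in parallel: Z3 || Z2 = 11.23 - j156.8 Ω.
Step 4 — Series with input arm Z1: Z_in = Z1 + (Z3 || Z2) = 11.23 - j122.7 Ω = 123.2∠-84.8° Ω.
Step 5 — Power factor: PF = cos(φ) = Re(Z)/|Z| = 11.226/123.23 = 0.0911.
Step 6 — Type: Im(Z) = -122.7 ⇒ leading (phase φ = -84.8°).

PF = 0.0911 (leading, φ = -84.8°)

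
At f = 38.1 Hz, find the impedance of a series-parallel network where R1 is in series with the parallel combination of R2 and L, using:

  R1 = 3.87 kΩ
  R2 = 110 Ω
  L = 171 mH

Step 1 — Angular frequency: ω = 2π·f = 2π·38.1 = 239.4 rad/s.
Step 2 — Component impedances:
  R1: Z = R = 3870 Ω
  R2: Z = R = 110 Ω
  L: Z = jωL = j·239.4·0.171 = 0 + j40.94 Ω
Step 3 — Parallel branch: R2 || L = 1/(1/R2 + 1/L) = 13.38 + j35.96 Ω.
Step 4 — Series with R1: Z_total = R1 + (R2 || L) = 3883 + j35.96 Ω = 3884∠0.5° Ω.

Z = 3883 + j35.96 Ω = 3884∠0.5° Ω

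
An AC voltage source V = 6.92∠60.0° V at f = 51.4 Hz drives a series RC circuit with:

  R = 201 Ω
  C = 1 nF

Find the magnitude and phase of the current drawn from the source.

Step 1 — Angular frequency: ω = 2π·f = 2π·51.4 = 323 rad/s.
Step 2 — Component impedances:
  R: Z = R = 201 Ω
  C: Z = 1/(jωC) = -j/(ω·C) = 0 - j3.096e+06 Ω
Step 3 — Series combination: Z_total = R + C = 201 - j3.096e+06 Ω = 3.096e+06∠-90.0° Ω.
Step 4 — Source phasor: V = 6.92∠60.0° V = 3.46 + j5.993 V.
Step 5 — Ohm's law: I = V / Z_total = (3.46 + j5.993) / (201 - j3.096e+06) = -1.935e-06 + j1.118e-06 A.
Step 6 — Convert to polar: |I| = 2.235e-06 A, ∠I = 150.0°.

I = 2.235e-06∠150.0° A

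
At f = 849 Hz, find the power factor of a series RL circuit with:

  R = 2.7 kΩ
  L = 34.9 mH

Step 1 — Angular frequency: ω = 2π·f = 2π·849 = 5334 rad/s.
Step 2 — Component impedances:
  R: Z = R = 2700 Ω
  L: Z = jωL = j·5334·0.0349 = 0 + j186.2 Ω
Step 3 — Series combination: Z_total = R + L = 2700 + j186.2 Ω = 2706∠3.9° Ω.
Step 4 — Power factor: PF = cos(φ) = Re(Z)/|Z| = 2700/2706.4 = 0.9976.
Step 5 — Type: Im(Z) = 186.2 ⇒ lagging (phase φ = 3.9°).

PF = 0.9976 (lagging, φ = 3.9°)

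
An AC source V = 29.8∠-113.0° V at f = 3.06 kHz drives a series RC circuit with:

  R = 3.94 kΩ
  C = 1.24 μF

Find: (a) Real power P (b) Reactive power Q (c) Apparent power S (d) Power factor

Step 1 — Angular frequency: ω = 2π·f = 2π·3060 = 1.923e+04 rad/s.
Step 2 — Component impedances:
  R: Z = R = 3940 Ω
  C: Z = 1/(jωC) = -j/(ω·C) = 0 - j41.94 Ω
Step 3 — Series combination: Z_total = R + C = 3940 - j41.94 Ω = 3940∠-0.6° Ω.
Step 4 — Source phasor: V = 29.8∠-113.0° V = -11.64 - j27.43 V.
Step 5 — Current: I = V / Z = -0.002881 - j0.006993 A = 0.007563∠-112.4° A.
Step 6 — Complex power: S = V·I* = 0.2254 - j0.002399 VA.
Step 7 — Real power: P = Re(S) = 0.2254 W.
Step 8 — Reactive power: Q = Im(S) = -0.002399 VAR.
Step 9 — Apparent power: |S| = 0.2254 VA.
Step 10 — Power factor: PF = P/|S| = 0.9999 (leading).

(a) P = 0.2254 W  (b) Q = -0.002399 VAR  (c) S = 0.2254 VA  (d) PF = 0.9999 (leading)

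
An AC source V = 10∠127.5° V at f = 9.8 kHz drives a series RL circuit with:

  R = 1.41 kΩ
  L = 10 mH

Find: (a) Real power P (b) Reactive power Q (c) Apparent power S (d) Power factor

Step 1 — Angular frequency: ω = 2π·f = 2π·9800 = 6.158e+04 rad/s.
Step 2 — Component impedances:
  R: Z = R = 1410 Ω
  L: Z = jωL = j·6.158e+04·0.01 = 0 + j615.8 Ω
Step 3 — Series combination: Z_total = R + L = 1410 + j615.8 Ω = 1539∠23.6° Ω.
Step 4 — Source phasor: V = 10∠127.5° V = -6.088 + j7.934 V.
Step 5 — Current: I = V / Z = -0.001562 + j0.006309 A = 0.006499∠103.9° A.
Step 6 — Complex power: S = V·I* = 0.05956 + j0.02601 VA.
Step 7 — Real power: P = Re(S) = 0.05956 W.
Step 8 — Reactive power: Q = Im(S) = 0.02601 VAR.
Step 9 — Apparent power: |S| = 0.06499 VA.
Step 10 — Power factor: PF = P/|S| = 0.9164 (lagging).

(a) P = 0.05956 W  (b) Q = 0.02601 VAR  (c) S = 0.06499 VA  (d) PF = 0.9164 (lagging)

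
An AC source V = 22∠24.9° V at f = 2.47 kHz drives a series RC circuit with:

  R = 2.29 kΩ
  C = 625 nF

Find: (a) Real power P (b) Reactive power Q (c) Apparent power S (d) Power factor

Step 1 — Angular frequency: ω = 2π·f = 2π·2470 = 1.552e+04 rad/s.
Step 2 — Component impedances:
  R: Z = R = 2290 Ω
  C: Z = 1/(jωC) = -j/(ω·C) = 0 - j103.1 Ω
Step 3 — Series combination: Z_total = R + C = 2290 - j103.1 Ω = 2292∠-2.6° Ω.
Step 4 — Source phasor: V = 22∠24.9° V = 19.95 + j9.263 V.
Step 5 — Current: I = V / Z = 0.008515 + j0.004428 A = 0.009597∠27.5° A.
Step 6 — Complex power: S = V·I* = 0.2109 - j0.009496 VA.
Step 7 — Real power: P = Re(S) = 0.2109 W.
Step 8 — Reactive power: Q = Im(S) = -0.009496 VAR.
Step 9 — Apparent power: |S| = 0.2111 VA.
Step 10 — Power factor: PF = P/|S| = 0.999 (leading).

(a) P = 0.2109 W  (b) Q = -0.009496 VAR  (c) S = 0.2111 VA  (d) PF = 0.999 (leading)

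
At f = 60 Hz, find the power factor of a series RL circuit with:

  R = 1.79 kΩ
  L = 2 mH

Step 1 — Angular frequency: ω = 2π·f = 2π·60 = 377 rad/s.
Step 2 — Component impedances:
  R: Z = R = 1790 Ω
  L: Z = jωL = j·377·0.002 = 0 + j0.754 Ω
Step 3 — Series combination: Z_total = R + L = 1790 + j0.754 Ω = 1790∠0.0° Ω.
Step 4 — Power factor: PF = cos(φ) = Re(Z)/|Z| = 1790/1790 = 1.
Step 5 — Type: Im(Z) = 0.754 ⇒ lagging (phase φ = 0.0°).

PF = 1 (lagging, φ = 0.0°)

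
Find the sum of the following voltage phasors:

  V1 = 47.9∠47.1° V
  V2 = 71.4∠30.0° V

Step 1 — Convert each phasor to rectangular form:
  V1 = 47.9·(cos(47.1°) + j·sin(47.1°)) = 32.61 + j35.09 V
  V2 = 71.4·(cos(30.0°) + j·sin(30.0°)) = 61.83 + j35.7 V
Step 2 — Sum components: V_total = 94.44 + j70.79 V.
Step 3 — Convert to polar: |V_total| = 118 V, ∠V_total = 36.9°.

V_total = 118∠36.9° V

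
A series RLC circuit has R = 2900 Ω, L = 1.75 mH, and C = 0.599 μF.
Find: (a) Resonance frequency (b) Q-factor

Step 1 — Resonance condition Im(Z)=0 gives ω₀ = 1/√(LC).
Step 2 — ω₀ = 1/√(0.00175·5.99e-07) = 3.089e+04 rad/s.
Step 3 — f₀ = ω₀/(2π) = 4916 Hz.
Step 4 — Series Q: Q = ω₀L/R = 3.089e+04·0.00175/2900 = 0.01864.

(a) f₀ = 4916 Hz  (b) Q = 0.01864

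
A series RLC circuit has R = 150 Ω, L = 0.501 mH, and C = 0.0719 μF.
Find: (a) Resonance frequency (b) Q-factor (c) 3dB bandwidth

Step 1 — Resonance condition Im(Z)=0 gives ω₀ = 1/√(LC).
Step 2 — ω₀ = 1/√(0.000501·7.19e-08) = 1.666e+05 rad/s.
Step 3 — f₀ = ω₀/(2π) = 2.652e+04 Hz.
Step 4 — Series Q: Q = ω₀L/R = 1.666e+05·0.000501/150 = 0.5565.
Step 5 — 3dB bandwidth: Δω = ω₀/Q = 2.994e+05 rad/s; BW = Δω/(2π) = 4.765e+04 Hz.

(a) f₀ = 2.652e+04 Hz  (b) Q = 0.5565  (c) BW = 4.765e+04 Hz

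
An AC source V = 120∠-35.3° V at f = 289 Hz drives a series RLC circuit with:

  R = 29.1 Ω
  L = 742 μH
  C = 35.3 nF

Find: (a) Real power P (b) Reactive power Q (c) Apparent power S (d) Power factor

Step 1 — Angular frequency: ω = 2π·f = 2π·289 = 1816 rad/s.
Step 2 — Component impedances:
  R: Z = R = 29.1 Ω
  L: Z = jωL = j·1816·0.000742 = 0 + j1.347 Ω
  C: Z = 1/(jωC) = -j/(ω·C) = 0 - j1.56e+04 Ω
Step 3 — Series combination: Z_total = R + L + C = 29.1 - j1.56e+04 Ω = 1.56e+04∠-89.9° Ω.
Step 4 — Source phasor: V = 120∠-35.3° V = 97.94 - j69.34 V.
Step 5 — Current: I = V / Z = 0.004457 + j0.00627 A = 0.007693∠54.6° A.
Step 6 — Complex power: S = V·I* = 0.001722 - j0.9231 VA.
Step 7 — Real power: P = Re(S) = 0.001722 W.
Step 8 — Reactive power: Q = Im(S) = -0.9231 VAR.
Step 9 — Apparent power: |S| = 0.9231 VA.
Step 10 — Power factor: PF = P/|S| = 0.001865 (leading).

(a) P = 0.001722 W  (b) Q = -0.9231 VAR  (c) S = 0.9231 VA  (d) PF = 0.001865 (leading)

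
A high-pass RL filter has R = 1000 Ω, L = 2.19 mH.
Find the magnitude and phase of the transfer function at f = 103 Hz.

Step 1 — Angular frequency: ω = 2π·103 = 647.2 rad/s.
Step 2 — Transfer function: H(jω) = jωL/(R + jωL).
Step 3 — Numerator jωL = j·1.417; denominator R + jωL = 1000 + j1.417.
Step 4 — H = 2.009e-06 + j0.001417.
Step 5 — Magnitude: |H| = 0.001417 (-57.0 dB); phase: φ = 89.9°.

|H| = 0.001417 (-57.0 dB), φ = 89.9°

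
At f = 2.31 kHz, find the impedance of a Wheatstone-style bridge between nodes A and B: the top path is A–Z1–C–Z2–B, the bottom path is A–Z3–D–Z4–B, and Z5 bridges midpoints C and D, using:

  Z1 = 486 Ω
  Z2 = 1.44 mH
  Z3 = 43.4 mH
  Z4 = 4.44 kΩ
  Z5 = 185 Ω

Step 1 — Angular frequency: ω = 2π·f = 2π·2310 = 1.451e+04 rad/s.
Step 2 — Component impedances:
  Z1: Z = R = 486 Ω
  Z2: Z = jωL = j·1.451e+04·0.00144 = 0 + j20.9 Ω
  Z3: Z = jωL = j·1.451e+04·0.0434 = 0 + j629.9 Ω
  Z4: Z = R = 4440 Ω
  Z5: Z = R = 185 Ω
Step 3 — Bridge requires nodal analysis (the Z5 bridge couples midpoints C and D, so the two paths cannot be reduced to a simple series/parallel combination). Setting node B to ground and injecting 1 A at node A, the 3-node admittance system at A, C, D solves to V_A = Z_AB = 298.3 + j198 Ω = 358∠33.6° Ω.

Z = 298.3 + j198 Ω = 358∠33.6° Ω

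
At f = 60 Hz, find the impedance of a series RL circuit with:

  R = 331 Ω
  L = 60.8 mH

Step 1 — Angular frequency: ω = 2π·f = 2π·60 = 377 rad/s.
Step 2 — Component impedances:
  R: Z = R = 331 Ω
  L: Z = jωL = j·377·0.0608 = 0 + j22.92 Ω
Step 3 — Series combination: Z_total = R + L = 331 + j22.92 Ω = 331.8∠4.0° Ω.

Z = 331 + j22.92 Ω = 331.8∠4.0° Ω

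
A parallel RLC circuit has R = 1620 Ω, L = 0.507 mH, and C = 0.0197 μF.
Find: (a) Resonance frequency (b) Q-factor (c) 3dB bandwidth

Step 1 — Resonance: ω₀ = 1/√(LC) = 1/√(0.000507·1.97e-08) = 3.164e+05 rad/s.
Step 2 — f₀ = ω₀/(2π) = 5.036e+04 Hz.
Step 3 — Parallel Q: Q = R/(ω₀L) = 1620/(3.164e+05·0.000507) = 10.1.
Step 4 — Bandwidth: Δω = ω₀/Q = 3.133e+04 rad/s; BW = Δω/(2π) = 4987 Hz.

(a) f₀ = 5.036e+04 Hz  (b) Q = 10.1  (c) BW = 4987 Hz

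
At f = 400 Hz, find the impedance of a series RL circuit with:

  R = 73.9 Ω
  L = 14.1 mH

Step 1 — Angular frequency: ω = 2π·f = 2π·400 = 2513 rad/s.
Step 2 — Component impedances:
  R: Z = R = 73.9 Ω
  L: Z = jωL = j·2513·0.0141 = 0 + j35.44 Ω
Step 3 — Series combination: Z_total = R + L = 73.9 + j35.44 Ω = 81.96∠25.6° Ω.

Z = 73.9 + j35.44 Ω = 81.96∠25.6° Ω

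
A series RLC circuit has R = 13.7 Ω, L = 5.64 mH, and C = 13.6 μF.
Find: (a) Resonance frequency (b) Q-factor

Step 1 — Resonance condition Im(Z)=0 gives ω₀ = 1/√(LC).
Step 2 — ω₀ = 1/√(0.00564·1.36e-05) = 3611 rad/s.
Step 3 — f₀ = ω₀/(2π) = 574.7 Hz.
Step 4 — Series Q: Q = ω₀L/R = 3611·0.00564/13.7 = 1.486.

(a) f₀ = 574.7 Hz  (b) Q = 1.486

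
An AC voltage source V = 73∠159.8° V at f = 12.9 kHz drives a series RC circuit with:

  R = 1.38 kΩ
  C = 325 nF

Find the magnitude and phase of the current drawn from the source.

Step 1 — Angular frequency: ω = 2π·f = 2π·1.29e+04 = 8.105e+04 rad/s.
Step 2 — Component impedances:
  R: Z = R = 1380 Ω
  C: Z = 1/(jωC) = -j/(ω·C) = 0 - j37.96 Ω
Step 3 — Series combination: Z_total = R + C = 1380 - j37.96 Ω = 1381∠-1.6° Ω.
Step 4 — Source phasor: V = 73∠159.8° V = -68.51 + j25.21 V.
Step 5 — Ohm's law: I = V / Z_total = (-68.51 + j25.21) / (1380 - j37.96) = -0.05011 + j0.01689 A.
Step 6 — Convert to polar: |I| = 0.05288 A, ∠I = 161.4°.

I = 0.05288∠161.4° A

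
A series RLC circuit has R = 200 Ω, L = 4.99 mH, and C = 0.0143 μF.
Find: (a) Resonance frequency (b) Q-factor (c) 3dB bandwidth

Step 1 — Resonance: ω₀ = 1/√(LC) = 1/√(0.00499·1.43e-08) = 1.184e+05 rad/s.
Step 2 — f₀ = ω₀/(2π) = 1.884e+04 Hz.
Step 3 — Series Q: Q = ω₀L/R = 1.184e+05·0.00499/200 = 2.954.
Step 4 — Bandwidth: Δω = ω₀/Q = 4.008e+04 rad/s; BW = Δω/(2π) = 6379 Hz.

(a) f₀ = 1.884e+04 Hz  (b) Q = 2.954  (c) BW = 6379 Hz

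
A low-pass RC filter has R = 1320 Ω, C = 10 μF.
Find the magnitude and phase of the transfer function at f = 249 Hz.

Step 1 — Angular frequency: ω = 2π·249 = 1565 rad/s.
Step 2 — Transfer function: H(jω) = 1/(1 + jωRC).
Step 3 — Denominator: 1 + jωRC = 1 + j·1565·1320·1e-05 = 1 + j20.65.
Step 4 — H = 0.002339 - j0.04831.
Step 5 — Magnitude: |H| = 0.04837 (-26.3 dB); phase: φ = -87.2°.

|H| = 0.04837 (-26.3 dB), φ = -87.2°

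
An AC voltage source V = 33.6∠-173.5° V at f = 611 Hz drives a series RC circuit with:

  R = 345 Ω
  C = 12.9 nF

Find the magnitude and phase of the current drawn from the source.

Step 1 — Angular frequency: ω = 2π·f = 2π·611 = 3839 rad/s.
Step 2 — Component impedances:
  R: Z = R = 345 Ω
  C: Z = 1/(jωC) = -j/(ω·C) = 0 - j2.019e+04 Ω
Step 3 — Series combination: Z_total = R + C = 345 - j2.019e+04 Ω = 2.02e+04∠-89.0° Ω.
Step 4 — Source phasor: V = 33.6∠-173.5° V = -33.38 - j3.804 V.
Step 5 — Ohm's law: I = V / Z_total = (-33.38 - j3.804) / (345 - j2.019e+04) = 0.0001601 - j0.001656 A.
Step 6 — Convert to polar: |I| = 0.001664 A, ∠I = -84.5°.

I = 0.001664∠-84.5° A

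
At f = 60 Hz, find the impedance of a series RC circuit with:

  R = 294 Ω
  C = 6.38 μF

Step 1 — Angular frequency: ω = 2π·f = 2π·60 = 377 rad/s.
Step 2 — Component impedances:
  R: Z = R = 294 Ω
  C: Z = 1/(jωC) = -j/(ω·C) = 0 - j415.8 Ω
Step 3 — Series combination: Z_total = R + C = 294 - j415.8 Ω = 509.2∠-54.7° Ω.

Z = 294 - j415.8 Ω = 509.2∠-54.7° Ω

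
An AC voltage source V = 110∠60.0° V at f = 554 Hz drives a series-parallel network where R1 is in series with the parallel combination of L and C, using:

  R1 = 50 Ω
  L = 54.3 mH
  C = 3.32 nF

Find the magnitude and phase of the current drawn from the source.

Step 1 — Angular frequency: ω = 2π·f = 2π·554 = 3481 rad/s.
Step 2 — Component impedances:
  R1: Z = R = 50 Ω
  L: Z = jωL = j·3481·0.0543 = 0 + j189 Ω
  C: Z = 1/(jωC) = -j/(ω·C) = 0 - j8.653e+04 Ω
Step 3 — Parallel branch: L || C = 1/(1/L + 1/C) = 0 + j189.4 Ω.
Step 4 — Series with R1: Z_total = R1 + (L || C) = 50 + j189.4 Ω = 195.9∠75.2° Ω.
Step 5 — Source phasor: V = 110∠60.0° V = 55 + j95.26 V.
Step 6 — Ohm's law: I = V / Z_total = (55 + j95.26) / (50 + j189.4) = 0.5418 - j0.1473 A.
Step 7 — Convert to polar: |I| = 0.5615 A, ∠I = -15.2°.

I = 0.5615∠-15.2° A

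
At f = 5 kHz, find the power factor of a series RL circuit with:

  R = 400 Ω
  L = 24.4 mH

Step 1 — Angular frequency: ω = 2π·f = 2π·5000 = 3.142e+04 rad/s.
Step 2 — Component impedances:
  R: Z = R = 400 Ω
  L: Z = jωL = j·3.142e+04·0.0244 = 0 + j766.5 Ω
Step 3 — Series combination: Z_total = R + L = 400 + j766.5 Ω = 864.6∠62.4° Ω.
Step 4 — Power factor: PF = cos(φ) = Re(Z)/|Z| = 400/864.6 = 0.4626.
Step 5 — Type: Im(Z) = 766.5 ⇒ lagging (phase φ = 62.4°).

PF = 0.4626 (lagging, φ = 62.4°)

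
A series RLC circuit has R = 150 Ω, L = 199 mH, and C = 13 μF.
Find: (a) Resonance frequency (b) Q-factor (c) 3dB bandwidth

Step 1 — Resonance condition Im(Z)=0 gives ω₀ = 1/√(LC).
Step 2 — ω₀ = 1/√(0.199·1.3e-05) = 621.7 rad/s.
Step 3 — f₀ = ω₀/(2π) = 98.95 Hz.
Step 4 — Series Q: Q = ω₀L/R = 621.7·0.199/150 = 0.8248.
Step 5 — 3dB bandwidth: Δω = ω₀/Q = 753.8 rad/s; BW = Δω/(2π) = 120 Hz.

(a) f₀ = 98.95 Hz  (b) Q = 0.8248  (c) BW = 120 Hz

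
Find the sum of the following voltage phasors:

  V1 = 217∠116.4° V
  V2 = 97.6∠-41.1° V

Step 1 — Convert each phasor to rectangular form:
  V1 = 217·(cos(116.4°) + j·sin(116.4°)) = -96.49 + j194.4 V
  V2 = 97.6·(cos(-41.1°) + j·sin(-41.1°)) = 73.55 - j64.16 V
Step 2 — Sum components: V_total = -22.94 + j130.2 V.
Step 3 — Convert to polar: |V_total| = 132.2 V, ∠V_total = 100.0°.

V_total = 132.2∠100.0° V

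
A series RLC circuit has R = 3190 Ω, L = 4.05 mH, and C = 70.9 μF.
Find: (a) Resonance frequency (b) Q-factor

Step 1 — Resonance condition Im(Z)=0 gives ω₀ = 1/√(LC).
Step 2 — ω₀ = 1/√(0.00405·7.09e-05) = 1866 rad/s.
Step 3 — f₀ = ω₀/(2π) = 297 Hz.
Step 4 — Series Q: Q = ω₀L/R = 1866·0.00405/3190 = 0.002369.

(a) f₀ = 297 Hz  (b) Q = 0.002369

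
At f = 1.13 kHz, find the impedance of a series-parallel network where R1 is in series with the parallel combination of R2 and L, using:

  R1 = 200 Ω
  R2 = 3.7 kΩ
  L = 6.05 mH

Step 1 — Angular frequency: ω = 2π·f = 2π·1130 = 7100 rad/s.
Step 2 — Component impedances:
  R1: Z = R = 200 Ω
  R2: Z = R = 3700 Ω
  L: Z = jωL = j·7100·0.00605 = 0 + j42.95 Ω
Step 3 — Parallel branch: R2 || L = 1/(1/R2 + 1/L) = 0.4986 + j42.95 Ω.
Step 4 — Series with R1: Z_total = R1 + (R2 || L) = 200.5 + j42.95 Ω = 205∠12.1° Ω.

Z = 200.5 + j42.95 Ω = 205∠12.1° Ω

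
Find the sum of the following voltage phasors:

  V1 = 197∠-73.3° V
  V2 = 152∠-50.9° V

Step 1 — Convert each phasor to rectangular form:
  V1 = 197·(cos(-73.3°) + j·sin(-73.3°)) = 56.61 - j188.7 V
  V2 = 152·(cos(-50.9°) + j·sin(-50.9°)) = 95.86 - j118 V
Step 2 — Sum components: V_total = 152.5 - j306.7 V.
Step 3 — Convert to polar: |V_total| = 342.5 V, ∠V_total = -63.6°.

V_total = 342.5∠-63.6° V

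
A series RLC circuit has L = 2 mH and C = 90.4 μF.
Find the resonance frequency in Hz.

Step 1 — Resonance condition Im(Z)=0 gives ω₀ = 1/√(LC).
Step 2 — ω₀ = 1/√(0.002·9.04e-05) = 2352 rad/s.
Step 3 — f₀ = ω₀/(2π) = 374.3 Hz.

f₀ = 374.3 Hz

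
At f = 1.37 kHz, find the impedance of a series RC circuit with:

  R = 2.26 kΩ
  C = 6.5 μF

Step 1 — Angular frequency: ω = 2π·f = 2π·1370 = 8608 rad/s.
Step 2 — Component impedances:
  R: Z = R = 2260 Ω
  C: Z = 1/(jωC) = -j/(ω·C) = 0 - j17.87 Ω
Step 3 — Series combination: Z_total = R + C = 2260 - j17.87 Ω = 2260∠-0.5° Ω.

Z = 2260 - j17.87 Ω = 2260∠-0.5° Ω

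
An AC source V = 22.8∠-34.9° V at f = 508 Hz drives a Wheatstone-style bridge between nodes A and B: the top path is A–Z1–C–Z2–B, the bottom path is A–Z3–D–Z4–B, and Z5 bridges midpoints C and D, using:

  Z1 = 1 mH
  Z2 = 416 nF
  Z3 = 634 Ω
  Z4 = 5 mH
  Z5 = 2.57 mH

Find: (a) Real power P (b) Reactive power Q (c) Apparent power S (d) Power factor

Step 1 — Angular frequency: ω = 2π·f = 2π·508 = 3192 rad/s.
Step 2 — Component impedances:
  Z1: Z = jωL = j·3192·0.001 = 0 + j3.192 Ω
  Z2: Z = 1/(jωC) = -j/(ω·C) = 0 - j753.1 Ω
  Z3: Z = R = 634 Ω
  Z4: Z = jωL = j·3192·0.005 = 0 + j15.96 Ω
  Z5: Z = jωL = j·3192·0.00257 = 0 + j8.203 Ω
Step 3 — Bridge requires nodal analysis (the Z5 bridge couples midpoints C and D, so the two paths cannot be reduced to a simple series/parallel combination). Setting node B to ground and injecting 1 A at node A, the 3-node admittance system at A, C, D solves to V_A = Z_AB = 0.2146 + j28.15 Ω = 28.15∠89.6° Ω.
Step 4 — Source phasor: V = 22.8∠-34.9° V = 18.7 - j13.04 V.
Step 5 — Current: I = V / Z = -0.4583 - j0.6677 A = 0.8099∠-124.5° A.
Step 6 — Complex power: S = V·I* = 0.1408 + j18.46 VA.
Step 7 — Real power: P = Re(S) = 0.1408 W.
Step 8 — Reactive power: Q = Im(S) = 18.46 VAR.
Step 9 — Apparent power: |S| = 18.47 VA.
Step 10 — Power factor: PF = P/|S| = 0.007624 (lagging).

(a) P = 0.1408 W  (b) Q = 18.46 VAR  (c) S = 18.47 VA  (d) PF = 0.007624 (lagging)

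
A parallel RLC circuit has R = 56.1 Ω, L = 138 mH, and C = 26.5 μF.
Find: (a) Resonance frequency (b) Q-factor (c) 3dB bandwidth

Step 1 — Resonance: ω₀ = 1/√(LC) = 1/√(0.138·2.65e-05) = 522.9 rad/s.
Step 2 — f₀ = ω₀/(2π) = 83.23 Hz.
Step 3 — Parallel Q: Q = R/(ω₀L) = 56.1/(522.9·0.138) = 0.7774.
Step 4 — Bandwidth: Δω = ω₀/Q = 672.7 rad/s; BW = Δω/(2π) = 107.1 Hz.

(a) f₀ = 83.23 Hz  (b) Q = 0.7774  (c) BW = 107.1 Hz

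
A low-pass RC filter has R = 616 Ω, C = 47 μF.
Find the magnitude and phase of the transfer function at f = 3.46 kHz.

Step 1 — Angular frequency: ω = 2π·3460 = 2.174e+04 rad/s.
Step 2 — Transfer function: H(jω) = 1/(1 + jωRC).
Step 3 — Denominator: 1 + jωRC = 1 + j·2.174e+04·616·4.7e-05 = 1 + j629.4.
Step 4 — H = 2.524e-06 - j0.001589.
Step 5 — Magnitude: |H| = 0.001589 (-56.0 dB); phase: φ = -89.9°.

|H| = 0.001589 (-56.0 dB), φ = -89.9°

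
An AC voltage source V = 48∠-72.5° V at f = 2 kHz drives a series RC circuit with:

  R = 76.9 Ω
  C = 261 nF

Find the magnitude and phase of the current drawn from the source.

Step 1 — Angular frequency: ω = 2π·f = 2π·2000 = 1.257e+04 rad/s.
Step 2 — Component impedances:
  R: Z = R = 76.9 Ω
  C: Z = 1/(jωC) = -j/(ω·C) = 0 - j304.9 Ω
Step 3 — Series combination: Z_total = R + C = 76.9 - j304.9 Ω = 314.4∠-75.8° Ω.
Step 4 — Source phasor: V = 48∠-72.5° V = 14.43 - j45.78 V.
Step 5 — Ohm's law: I = V / Z_total = (14.43 - j45.78) / (76.9 - j304.9) = 0.1524 + j0.008905 A.
Step 6 — Convert to polar: |I| = 0.1527 A, ∠I = 3.3°.

I = 0.1527∠3.3° A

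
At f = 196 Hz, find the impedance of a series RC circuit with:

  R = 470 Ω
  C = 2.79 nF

Step 1 — Angular frequency: ω = 2π·f = 2π·196 = 1232 rad/s.
Step 2 — Component impedances:
  R: Z = R = 470 Ω
  C: Z = 1/(jωC) = -j/(ω·C) = 0 - j2.91e+05 Ω
Step 3 — Series combination: Z_total = R + C = 470 - j2.91e+05 Ω = 2.91e+05∠-89.9° Ω.

Z = 470 - j2.91e+05 Ω = 2.91e+05∠-89.9° Ω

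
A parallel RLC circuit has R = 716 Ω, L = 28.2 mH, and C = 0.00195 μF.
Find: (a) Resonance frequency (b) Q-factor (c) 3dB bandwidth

Step 1 — Resonance: ω₀ = 1/√(LC) = 1/√(0.0282·1.95e-09) = 1.349e+05 rad/s.
Step 2 — f₀ = ω₀/(2π) = 2.146e+04 Hz.
Step 3 — Parallel Q: Q = R/(ω₀L) = 716/(1.349e+05·0.0282) = 0.1883.
Step 4 — Bandwidth: Δω = ω₀/Q = 7.162e+05 rad/s; BW = Δω/(2π) = 1.14e+05 Hz.

(a) f₀ = 2.146e+04 Hz  (b) Q = 0.1883  (c) BW = 1.14e+05 Hz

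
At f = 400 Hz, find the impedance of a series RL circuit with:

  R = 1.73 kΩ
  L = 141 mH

Step 1 — Angular frequency: ω = 2π·f = 2π·400 = 2513 rad/s.
Step 2 — Component impedances:
  R: Z = R = 1730 Ω
  L: Z = jωL = j·2513·0.141 = 0 + j354.4 Ω
Step 3 — Series combination: Z_total = R + L = 1730 + j354.4 Ω = 1766∠11.6° Ω.

Z = 1730 + j354.4 Ω = 1766∠11.6° Ω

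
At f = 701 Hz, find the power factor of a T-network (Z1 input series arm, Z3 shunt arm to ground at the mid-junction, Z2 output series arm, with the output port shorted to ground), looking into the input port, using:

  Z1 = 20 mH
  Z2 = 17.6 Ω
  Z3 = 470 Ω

Step 1 — Angular frequency: ω = 2π·f = 2π·701 = 4405 rad/s.
Step 2 — Component impedances:
  Z1: Z = jωL = j·4405·0.02 = 0 + j88.09 Ω
  Z2: Z = R = 17.6 Ω
  Z3: Z = R = 470 Ω
Step 3 — With the output port shorted to ground, the output series arm Z2 runs from the junction to ground; the shunt arm Z3 also runs from the junction to ground. They appear in parallel: Z3 || Z2 = 16.96 Ω.
Step 4 — Series with input arm Z1: Z_in = Z1 + (Z3 || Z2) = 16.96 + j88.09 Ω = 89.71∠79.1° Ω.
Step 5 — Power factor: PF = cos(φ) = Re(Z)/|Z| = 16.96/89.71 = 0.1891.
Step 6 — Type: Im(Z) = 88.09 ⇒ lagging (phase φ = 79.1°).

PF = 0.1891 (lagging, φ = 79.1°)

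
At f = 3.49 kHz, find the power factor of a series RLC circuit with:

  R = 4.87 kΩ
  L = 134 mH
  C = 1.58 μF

Step 1 — Angular frequency: ω = 2π·f = 2π·3490 = 2.193e+04 rad/s.
Step 2 — Component impedances:
  R: Z = R = 4870 Ω
  L: Z = jωL = j·2.193e+04·0.134 = 0 + j2938 Ω
  C: Z = 1/(jωC) = -j/(ω·C) = 0 - j28.86 Ω
Step 3 — Series combination: Z_total = R + L + C = 4870 + j2910 Ω = 5673∠30.9° Ω.
Step 4 — Power factor: PF = cos(φ) = Re(Z)/|Z| = 4870/5673 = 0.8585.
Step 5 — Type: Im(Z) = 2910 ⇒ lagging (phase φ = 30.9°).

PF = 0.8585 (lagging, φ = 30.9°)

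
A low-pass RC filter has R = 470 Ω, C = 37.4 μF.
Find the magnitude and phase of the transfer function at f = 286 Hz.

Step 1 — Angular frequency: ω = 2π·286 = 1797 rad/s.
Step 2 — Transfer function: H(jω) = 1/(1 + jωRC).
Step 3 — Denominator: 1 + jωRC = 1 + j·1797·470·3.74e-05 = 1 + j31.59.
Step 4 — H = 0.001001 - j0.03163.
Step 5 — Magnitude: |H| = 0.03164 (-30.0 dB); phase: φ = -88.2°.

|H| = 0.03164 (-30.0 dB), φ = -88.2°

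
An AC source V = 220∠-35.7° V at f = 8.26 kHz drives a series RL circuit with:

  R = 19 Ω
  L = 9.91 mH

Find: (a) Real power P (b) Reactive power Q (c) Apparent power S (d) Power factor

Step 1 — Angular frequency: ω = 2π·f = 2π·8260 = 5.19e+04 rad/s.
Step 2 — Component impedances:
  R: Z = R = 19 Ω
  L: Z = jωL = j·5.19e+04·0.00991 = 0 + j514.3 Ω
Step 3 — Series combination: Z_total = R + L = 19 + j514.3 Ω = 514.7∠87.9° Ω.
Step 4 — Source phasor: V = 220∠-35.7° V = 178.7 - j128.4 V.
Step 5 — Current: I = V / Z = -0.2365 - j0.3561 A = 0.4275∠-123.6° A.
Step 6 — Complex power: S = V·I* = 3.472 + j93.98 VA.
Step 7 — Real power: P = Re(S) = 3.472 W.
Step 8 — Reactive power: Q = Im(S) = 93.98 VAR.
Step 9 — Apparent power: |S| = 94.04 VA.
Step 10 — Power factor: PF = P/|S| = 0.03692 (lagging).

(a) P = 3.472 W  (b) Q = 93.98 VAR  (c) S = 94.04 VA  (d) PF = 0.03692 (lagging)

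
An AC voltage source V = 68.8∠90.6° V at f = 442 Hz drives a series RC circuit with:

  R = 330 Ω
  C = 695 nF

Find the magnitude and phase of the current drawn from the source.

Step 1 — Angular frequency: ω = 2π·f = 2π·442 = 2777 rad/s.
Step 2 — Component impedances:
  R: Z = R = 330 Ω
  C: Z = 1/(jωC) = -j/(ω·C) = 0 - j518.1 Ω
Step 3 — Series combination: Z_total = R + C = 330 - j518.1 Ω = 614.3∠-57.5° Ω.
Step 4 — Source phasor: V = 68.8∠90.6° V = -0.7205 + j68.8 V.
Step 5 — Ohm's law: I = V / Z_total = (-0.7205 + j68.8) / (330 - j518.1) = -0.09509 + j0.05918 A.
Step 6 — Convert to polar: |I| = 0.112 A, ∠I = 148.1°.

I = 0.112∠148.1° A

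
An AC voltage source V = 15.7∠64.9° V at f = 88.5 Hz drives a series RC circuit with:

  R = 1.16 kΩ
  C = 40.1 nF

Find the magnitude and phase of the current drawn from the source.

Step 1 — Angular frequency: ω = 2π·f = 2π·88.5 = 556.1 rad/s.
Step 2 — Component impedances:
  R: Z = R = 1160 Ω
  C: Z = 1/(jωC) = -j/(ω·C) = 0 - j4.485e+04 Ω
Step 3 — Series combination: Z_total = R + C = 1160 - j4.485e+04 Ω = 4.486e+04∠-88.5° Ω.
Step 4 — Source phasor: V = 15.7∠64.9° V = 6.66 + j14.22 V.
Step 5 — Ohm's law: I = V / Z_total = (6.66 + j14.22) / (1160 - j4.485e+04) = -0.000313 + j0.0001566 A.
Step 6 — Convert to polar: |I| = 0.00035 A, ∠I = 153.4°.

I = 0.00035∠153.4° A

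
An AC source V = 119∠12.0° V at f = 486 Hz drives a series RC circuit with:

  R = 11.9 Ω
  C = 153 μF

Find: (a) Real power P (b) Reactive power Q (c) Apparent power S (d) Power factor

Step 1 — Angular frequency: ω = 2π·f = 2π·486 = 3054 rad/s.
Step 2 — Component impedances:
  R: Z = R = 11.9 Ω
  C: Z = 1/(jωC) = -j/(ω·C) = 0 - j2.14 Ω
Step 3 — Series combination: Z_total = R + C = 11.9 - j2.14 Ω = 12.09∠-10.2° Ω.
Step 4 — Source phasor: V = 119∠12.0° V = 116.4 + j24.74 V.
Step 5 — Current: I = V / Z = 9.113 + j3.718 A = 9.842∠22.2° A.
Step 6 — Complex power: S = V·I* = 1153 - j207.3 VA.
Step 7 — Real power: P = Re(S) = 1153 W.
Step 8 — Reactive power: Q = Im(S) = -207.3 VAR.
Step 9 — Apparent power: |S| = 1171 VA.
Step 10 — Power factor: PF = P/|S| = 0.9842 (leading).

(a) P = 1153 W  (b) Q = -207.3 VAR  (c) S = 1171 VA  (d) PF = 0.9842 (leading)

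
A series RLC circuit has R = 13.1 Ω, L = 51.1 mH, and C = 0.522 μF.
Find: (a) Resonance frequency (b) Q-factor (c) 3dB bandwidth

Step 1 — Resonance: ω₀ = 1/√(LC) = 1/√(0.0511·5.22e-07) = 6123 rad/s.
Step 2 — f₀ = ω₀/(2π) = 974.5 Hz.
Step 3 — Series Q: Q = ω₀L/R = 6123·0.0511/13.1 = 23.88.
Step 4 — Bandwidth: Δω = ω₀/Q = 256.4 rad/s; BW = Δω/(2π) = 40.8 Hz.

(a) f₀ = 974.5 Hz  (b) Q = 23.88  (c) BW = 40.8 Hz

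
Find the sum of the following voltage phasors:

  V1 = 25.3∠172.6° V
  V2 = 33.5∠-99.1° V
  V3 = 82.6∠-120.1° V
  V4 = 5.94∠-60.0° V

Step 1 — Convert each phasor to rectangular form:
  V1 = 25.3·(cos(172.6°) + j·sin(172.6°)) = -25.09 + j3.259 V
  V2 = 33.5·(cos(-99.1°) + j·sin(-99.1°)) = -5.298 - j33.08 V
  V3 = 82.6·(cos(-120.1°) + j·sin(-120.1°)) = -41.42 - j71.46 V
  V4 = 5.94·(cos(-60.0°) + j·sin(-60.0°)) = 2.97 - j5.144 V
Step 2 — Sum components: V_total = -68.84 - j106.4 V.
Step 3 — Convert to polar: |V_total| = 126.8 V, ∠V_total = -122.9°.

V_total = 126.8∠-122.9° V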